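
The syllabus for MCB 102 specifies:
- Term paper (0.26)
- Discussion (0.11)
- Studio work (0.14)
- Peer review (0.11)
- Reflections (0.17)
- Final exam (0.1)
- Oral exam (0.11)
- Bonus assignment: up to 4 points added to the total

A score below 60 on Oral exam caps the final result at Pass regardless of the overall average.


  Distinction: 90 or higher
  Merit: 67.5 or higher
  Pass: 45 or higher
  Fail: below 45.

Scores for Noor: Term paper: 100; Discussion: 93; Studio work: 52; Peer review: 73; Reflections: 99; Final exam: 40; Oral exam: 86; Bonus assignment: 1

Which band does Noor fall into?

Merit

Oral exam score 86 ≥ 60: minimum met.
Weighted total:
  Term paper 100 × 0.26 = 26
  Discussion 93 × 0.11 = 10.23
  Studio work 52 × 0.14 = 7.28
  Peer review 73 × 0.11 = 8.03
  Reflections 99 × 0.17 = 16.83
  Final exam 40 × 0.1 = 4
  Oral exam 86 × 0.11 = 9.46
Sum = 81.83
Bonus assignment: 81.83 + 1 = 82.83
82.83 is ≥ 67.5 and < 90 → Merit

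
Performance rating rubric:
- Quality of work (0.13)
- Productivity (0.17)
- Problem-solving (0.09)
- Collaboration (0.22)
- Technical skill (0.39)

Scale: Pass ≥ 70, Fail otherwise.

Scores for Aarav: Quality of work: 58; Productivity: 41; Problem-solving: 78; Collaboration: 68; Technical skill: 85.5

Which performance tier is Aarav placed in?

Weighted total:
  Quality of work 58 × 0.13 = 7.54
  Productivity 41 × 0.17 = 6.97
  Problem-solving 78 × 0.09 = 7.02
  Collaboration 68 × 0.22 = 14.96
  Technical skill 85.5 × 0.39 = 33.345
Sum = 69.835
69.835 < 70 → Fail

Fail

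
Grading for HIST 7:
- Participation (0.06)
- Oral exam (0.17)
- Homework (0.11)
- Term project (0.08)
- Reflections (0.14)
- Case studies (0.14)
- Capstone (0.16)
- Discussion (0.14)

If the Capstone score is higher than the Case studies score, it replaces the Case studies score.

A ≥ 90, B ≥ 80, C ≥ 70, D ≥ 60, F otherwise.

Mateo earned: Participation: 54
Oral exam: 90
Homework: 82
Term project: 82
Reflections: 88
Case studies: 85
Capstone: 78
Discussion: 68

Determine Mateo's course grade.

B

Capstone (78) ≤ Case studies (85), so Case studies stays at 85.
Weighted total:
  Participation 54 × 0.06 = 3.24
  Oral exam 90 × 0.17 = 15.3
  Homework 82 × 0.11 = 9.02
  Term project 82 × 0.08 = 6.56
  Reflections 88 × 0.14 = 12.32
  Case studies 85 × 0.14 = 11.9
  Capstone 78 × 0.16 = 12.48
  Discussion 68 × 0.14 = 9.52
Sum = 80.34
80.34 is ≥ 80 and < 90 → B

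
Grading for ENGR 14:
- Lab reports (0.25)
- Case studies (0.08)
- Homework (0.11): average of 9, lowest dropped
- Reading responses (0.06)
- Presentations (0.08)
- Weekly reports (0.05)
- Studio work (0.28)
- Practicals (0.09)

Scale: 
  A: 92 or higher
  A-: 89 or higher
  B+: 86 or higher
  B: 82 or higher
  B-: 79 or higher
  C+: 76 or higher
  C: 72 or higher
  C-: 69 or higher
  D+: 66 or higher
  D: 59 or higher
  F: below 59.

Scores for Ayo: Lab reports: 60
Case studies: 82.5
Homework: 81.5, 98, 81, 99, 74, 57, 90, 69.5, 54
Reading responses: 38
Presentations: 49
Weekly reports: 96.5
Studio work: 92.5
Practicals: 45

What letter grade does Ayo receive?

Homework: drop 54 → average of remaining 8 = 650/8 = 81.25
Weighted total:
  Lab reports 60 × 0.25 = 15
  Case studies 82.5 × 0.08 = 6.6
  Homework 81.25 × 0.11 = 8.9375
  Reading responses 38 × 0.06 = 2.28
  Presentations 49 × 0.08 = 3.92
  Weekly reports 96.5 × 0.05 = 4.825
  Studio work 92.5 × 0.28 = 25.9
  Practicals 45 × 0.09 = 4.05
Sum = 71.5125
71.5125 is ≥ 69 and < 72 → C-

C-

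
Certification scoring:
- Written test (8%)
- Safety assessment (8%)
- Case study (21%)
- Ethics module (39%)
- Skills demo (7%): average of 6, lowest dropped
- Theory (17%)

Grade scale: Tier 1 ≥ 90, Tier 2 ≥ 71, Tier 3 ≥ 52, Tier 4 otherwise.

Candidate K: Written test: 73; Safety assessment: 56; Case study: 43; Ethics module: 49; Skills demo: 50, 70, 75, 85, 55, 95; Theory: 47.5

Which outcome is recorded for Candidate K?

Skills demo: drop 50 → average of remaining 5 = 380/5 = 76
Weighted total:
  Written test 73 × 0.08 = 5.84
  Safety assessment 56 × 0.08 = 4.48
  Case study 43 × 0.21 = 9.03
  Ethics module 49 × 0.39 = 19.11
  Skills demo 76 × 0.07 = 5.32
  Theory 47.5 × 0.17 = 8.075
Sum = 51.855
51.855 < 52 → Tier 4

Tier 4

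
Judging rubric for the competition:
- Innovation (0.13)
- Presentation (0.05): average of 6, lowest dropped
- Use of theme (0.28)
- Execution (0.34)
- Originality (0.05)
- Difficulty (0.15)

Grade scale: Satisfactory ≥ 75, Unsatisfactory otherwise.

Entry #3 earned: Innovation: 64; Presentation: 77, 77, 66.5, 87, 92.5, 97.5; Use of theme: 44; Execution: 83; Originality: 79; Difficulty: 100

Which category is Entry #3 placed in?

Presentation: drop 66.5 → average of remaining 5 = 431/5 = 86.2
Weighted total:
  Innovation 64 × 0.13 = 8.32
  Presentation 86.2 × 0.05 = 4.31
  Use of theme 44 × 0.28 = 12.32
  Execution 83 × 0.34 = 28.22
  Originality 79 × 0.05 = 3.95
  Difficulty 100 × 0.15 = 15
Sum = 72.12
72.12 < 75 → Unsatisfactory

Unsatisfactory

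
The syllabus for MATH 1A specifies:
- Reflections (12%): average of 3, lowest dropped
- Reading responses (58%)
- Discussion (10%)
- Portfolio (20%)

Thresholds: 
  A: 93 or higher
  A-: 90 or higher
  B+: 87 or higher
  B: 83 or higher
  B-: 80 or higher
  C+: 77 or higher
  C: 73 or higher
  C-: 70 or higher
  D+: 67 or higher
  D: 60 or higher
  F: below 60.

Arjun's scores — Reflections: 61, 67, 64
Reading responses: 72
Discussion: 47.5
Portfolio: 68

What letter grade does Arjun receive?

D+

Reflections: drop 61 → average of remaining 2 = 131/2 = 65.5
Weighted total:
  Reflections 65.5 × 0.12 = 7.86
  Reading responses 72 × 0.58 = 41.76
  Discussion 47.5 × 0.1 = 4.75
  Portfolio 68 × 0.2 = 13.6
Sum = 67.97
67.97 is ≥ 67 and < 70 → D+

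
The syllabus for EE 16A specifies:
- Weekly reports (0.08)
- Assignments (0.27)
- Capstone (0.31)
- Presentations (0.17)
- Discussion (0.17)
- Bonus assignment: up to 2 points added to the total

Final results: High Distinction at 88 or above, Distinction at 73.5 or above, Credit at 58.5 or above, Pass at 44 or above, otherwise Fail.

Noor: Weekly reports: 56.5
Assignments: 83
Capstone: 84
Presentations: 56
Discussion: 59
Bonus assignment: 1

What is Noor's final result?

Weighted total:
  Weekly reports 56.5 × 0.08 = 4.52
  Assignments 83 × 0.27 = 22.41
  Capstone 84 × 0.31 = 26.04
  Presentations 56 × 0.17 = 9.52
  Discussion 59 × 0.17 = 10.03
Sum = 72.52
Bonus assignment: 72.52 + 1 = 73.52
73.52 is ≥ 73.5 and < 88 → Distinction

Distinction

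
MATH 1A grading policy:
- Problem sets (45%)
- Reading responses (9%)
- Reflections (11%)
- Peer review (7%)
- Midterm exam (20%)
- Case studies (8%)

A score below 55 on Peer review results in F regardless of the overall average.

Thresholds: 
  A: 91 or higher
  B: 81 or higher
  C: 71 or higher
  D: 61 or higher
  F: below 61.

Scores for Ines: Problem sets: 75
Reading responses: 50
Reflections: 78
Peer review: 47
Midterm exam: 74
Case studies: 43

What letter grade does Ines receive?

Peer review score 47 < 55: minimum not met.
Weighted total:
  Problem sets 75 × 0.45 = 33.75
  Reading responses 50 × 0.09 = 4.5
  Reflections 78 × 0.11 = 8.58
  Peer review 47 × 0.07 = 3.29
  Midterm exam 74 × 0.2 = 14.8
  Case studies 43 × 0.08 = 3.44
Sum = 68.36
Because the Peer review minimum was not met, the result is F.

F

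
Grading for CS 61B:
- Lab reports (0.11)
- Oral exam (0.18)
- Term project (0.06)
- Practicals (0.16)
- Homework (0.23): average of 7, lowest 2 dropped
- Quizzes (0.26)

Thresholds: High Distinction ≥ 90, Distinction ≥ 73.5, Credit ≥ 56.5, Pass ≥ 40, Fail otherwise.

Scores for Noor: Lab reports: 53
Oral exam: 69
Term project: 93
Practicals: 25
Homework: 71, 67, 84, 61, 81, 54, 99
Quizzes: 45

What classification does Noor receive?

Credit

Homework: drop 54, 61 → average of remaining 5 = 402/5 = 80.4
Weighted total:
  Lab reports 53 × 0.11 = 5.83
  Oral exam 69 × 0.18 = 12.42
  Term project 93 × 0.06 = 5.58
  Practicals 25 × 0.16 = 4
  Homework 80.4 × 0.23 = 18.492
  Quizzes 45 × 0.26 = 11.7
Sum = 58.022
58.022 is ≥ 56.5 and < 73.5 → Credit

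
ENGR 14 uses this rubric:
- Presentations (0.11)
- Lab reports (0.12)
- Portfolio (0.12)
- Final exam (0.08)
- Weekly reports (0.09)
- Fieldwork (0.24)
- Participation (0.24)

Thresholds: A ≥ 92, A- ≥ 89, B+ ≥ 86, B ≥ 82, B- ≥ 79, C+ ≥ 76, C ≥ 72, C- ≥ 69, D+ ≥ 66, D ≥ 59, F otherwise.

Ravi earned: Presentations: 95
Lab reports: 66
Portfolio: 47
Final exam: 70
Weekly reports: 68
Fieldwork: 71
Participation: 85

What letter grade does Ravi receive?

Weighted total:
  Presentations 95 × 0.11 = 10.45
  Lab reports 66 × 0.12 = 7.92
  Portfolio 47 × 0.12 = 5.64
  Final exam 70 × 0.08 = 5.6
  Weekly reports 68 × 0.09 = 6.12
  Fieldwork 71 × 0.24 = 17.04
  Participation 85 × 0.24 = 20.4
Sum = 73.17
73.17 is ≥ 72 and < 76 → C

C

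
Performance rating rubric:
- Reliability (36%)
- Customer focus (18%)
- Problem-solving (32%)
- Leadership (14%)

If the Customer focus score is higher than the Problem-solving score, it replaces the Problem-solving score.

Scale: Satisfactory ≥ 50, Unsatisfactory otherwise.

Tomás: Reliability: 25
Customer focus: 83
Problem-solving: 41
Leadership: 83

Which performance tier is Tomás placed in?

Satisfactory

Customer focus (83) > Problem-solving (41), so Problem-solving counts as 83.
Weighted total:
  Reliability 25 × 0.36 = 9
  Customer focus 83 × 0.18 = 14.94
  Problem-solving 83 × 0.32 = 26.56
  Leadership 83 × 0.14 = 11.62
Sum = 62.12
62.12 ≥ 50 → Satisfactory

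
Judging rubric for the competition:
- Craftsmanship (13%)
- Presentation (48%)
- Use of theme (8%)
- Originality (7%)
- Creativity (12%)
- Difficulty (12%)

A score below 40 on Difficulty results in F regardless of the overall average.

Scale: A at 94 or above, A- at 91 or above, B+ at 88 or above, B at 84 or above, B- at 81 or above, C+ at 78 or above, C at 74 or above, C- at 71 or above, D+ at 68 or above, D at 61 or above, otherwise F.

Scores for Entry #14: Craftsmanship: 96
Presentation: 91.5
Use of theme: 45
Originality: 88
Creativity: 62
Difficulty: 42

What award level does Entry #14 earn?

Difficulty score 42 ≥ 40: minimum met.
Weighted total:
  Craftsmanship 96 × 0.13 = 12.48
  Presentation 91.5 × 0.48 = 43.92
  Use of theme 45 × 0.08 = 3.6
  Originality 88 × 0.07 = 6.16
  Creativity 62 × 0.12 = 7.44
  Difficulty 42 × 0.12 = 5.04
Sum = 78.64
78.64 is ≥ 78 and < 81 → C+

C+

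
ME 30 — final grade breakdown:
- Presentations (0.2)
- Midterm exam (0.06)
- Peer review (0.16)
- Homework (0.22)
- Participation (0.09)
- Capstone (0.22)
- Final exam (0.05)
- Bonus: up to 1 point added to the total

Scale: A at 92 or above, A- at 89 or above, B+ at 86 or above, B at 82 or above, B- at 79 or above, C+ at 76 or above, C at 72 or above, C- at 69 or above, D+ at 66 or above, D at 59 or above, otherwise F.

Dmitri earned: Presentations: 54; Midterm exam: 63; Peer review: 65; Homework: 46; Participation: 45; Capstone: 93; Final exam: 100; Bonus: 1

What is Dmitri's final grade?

D

Weighted total:
  Presentations 54 × 0.2 = 10.8
  Midterm exam 63 × 0.06 = 3.78
  Peer review 65 × 0.16 = 10.4
  Homework 46 × 0.22 = 10.12
  Participation 45 × 0.09 = 4.05
  Capstone 93 × 0.22 = 20.46
  Final exam 100 × 0.05 = 5
Sum = 64.61
Bonus: 64.61 + 1 = 65.61
65.61 is ≥ 59 and < 66 → D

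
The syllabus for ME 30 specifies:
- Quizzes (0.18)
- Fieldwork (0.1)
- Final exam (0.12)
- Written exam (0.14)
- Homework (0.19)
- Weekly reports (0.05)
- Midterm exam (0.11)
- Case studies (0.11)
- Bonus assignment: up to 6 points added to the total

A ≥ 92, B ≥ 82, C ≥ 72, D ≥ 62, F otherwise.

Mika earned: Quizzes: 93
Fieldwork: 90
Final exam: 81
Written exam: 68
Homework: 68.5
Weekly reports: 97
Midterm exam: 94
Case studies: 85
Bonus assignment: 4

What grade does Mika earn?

B

Weighted total:
  Quizzes 93 × 0.18 = 16.74
  Fieldwork 90 × 0.1 = 9
  Final exam 81 × 0.12 = 9.72
  Written exam 68 × 0.14 = 9.52
  Homework 68.5 × 0.19 = 13.015
  Weekly reports 97 × 0.05 = 4.85
  Midterm exam 94 × 0.11 = 10.34
  Case studies 85 × 0.11 = 9.35
Sum = 82.535
Bonus assignment: 82.535 + 4 = 86.535
86.535 is ≥ 82 and < 92 → B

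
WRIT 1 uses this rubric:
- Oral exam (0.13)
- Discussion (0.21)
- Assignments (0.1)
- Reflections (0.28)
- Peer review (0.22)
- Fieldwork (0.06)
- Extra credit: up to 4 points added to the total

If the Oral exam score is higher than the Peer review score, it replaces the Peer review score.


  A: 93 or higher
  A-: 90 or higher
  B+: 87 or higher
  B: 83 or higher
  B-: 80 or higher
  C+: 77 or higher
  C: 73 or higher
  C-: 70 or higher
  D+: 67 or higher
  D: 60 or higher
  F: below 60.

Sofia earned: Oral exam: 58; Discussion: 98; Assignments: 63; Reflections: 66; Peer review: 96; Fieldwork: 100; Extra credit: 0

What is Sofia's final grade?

Oral exam (58) ≤ Peer review (96), so Peer review stays at 96.
Weighted total:
  Oral exam 58 × 0.13 = 7.54
  Discussion 98 × 0.21 = 20.58
  Assignments 63 × 0.1 = 6.3
  Reflections 66 × 0.28 = 18.48
  Peer review 96 × 0.22 = 21.12
  Fieldwork 100 × 0.06 = 6
Sum = 80.02
Extra credit: 80.02 + 0 = 80.02
80.02 is ≥ 80 and < 83 → B-

B-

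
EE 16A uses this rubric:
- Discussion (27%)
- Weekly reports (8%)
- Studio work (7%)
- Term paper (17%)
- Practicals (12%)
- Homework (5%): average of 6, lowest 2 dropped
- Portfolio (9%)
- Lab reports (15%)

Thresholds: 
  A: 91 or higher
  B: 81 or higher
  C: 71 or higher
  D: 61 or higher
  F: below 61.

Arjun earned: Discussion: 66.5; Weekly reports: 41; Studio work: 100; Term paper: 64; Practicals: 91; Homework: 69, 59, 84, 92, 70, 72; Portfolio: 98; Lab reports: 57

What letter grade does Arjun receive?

C

Homework: drop 59, 69 → average of remaining 4 = 318/4 = 79.5
Weighted total:
  Discussion 66.5 × 0.27 = 17.955
  Weekly reports 41 × 0.08 = 3.28
  Studio work 100 × 0.07 = 7
  Term paper 64 × 0.17 = 10.88
  Practicals 91 × 0.12 = 10.92
  Homework 79.5 × 0.05 = 3.975
  Portfolio 98 × 0.09 = 8.82
  Lab reports 57 × 0.15 = 8.55
Sum = 71.38
71.38 is ≥ 71 and < 81 → C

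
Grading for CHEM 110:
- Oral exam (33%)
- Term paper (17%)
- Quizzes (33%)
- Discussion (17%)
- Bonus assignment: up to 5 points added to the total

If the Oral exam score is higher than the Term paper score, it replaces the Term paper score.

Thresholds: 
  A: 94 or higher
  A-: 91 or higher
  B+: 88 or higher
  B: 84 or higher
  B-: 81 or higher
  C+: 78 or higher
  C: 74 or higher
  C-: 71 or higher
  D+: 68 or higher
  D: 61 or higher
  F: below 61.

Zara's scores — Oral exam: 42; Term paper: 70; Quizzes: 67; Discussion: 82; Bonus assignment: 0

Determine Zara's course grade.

Oral exam (42) ≤ Term paper (70), so Term paper stays at 70.
Weighted total:
  Oral exam 42 × 0.33 = 13.86
  Term paper 70 × 0.17 = 11.9
  Quizzes 67 × 0.33 = 22.11
  Discussion 82 × 0.17 = 13.94
Sum = 61.81
Bonus assignment: 61.81 + 0 = 61.81
61.81 is ≥ 61 and < 68 → D

D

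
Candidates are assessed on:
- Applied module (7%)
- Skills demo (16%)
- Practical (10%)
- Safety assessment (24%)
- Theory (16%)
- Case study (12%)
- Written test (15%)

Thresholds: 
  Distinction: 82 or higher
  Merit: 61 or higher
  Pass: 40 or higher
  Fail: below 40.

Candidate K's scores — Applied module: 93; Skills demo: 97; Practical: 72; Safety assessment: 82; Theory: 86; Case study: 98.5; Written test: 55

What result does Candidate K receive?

Distinction

Weighted total:
  Applied module 93 × 0.07 = 6.51
  Skills demo 97 × 0.16 = 15.52
  Practical 72 × 0.1 = 7.2
  Safety assessment 82 × 0.24 = 19.68
  Theory 86 × 0.16 = 13.76
  Case study 98.5 × 0.12 = 11.82
  Written test 55 × 0.15 = 8.25
Sum = 82.74
82.74 ≥ 82 → Distinction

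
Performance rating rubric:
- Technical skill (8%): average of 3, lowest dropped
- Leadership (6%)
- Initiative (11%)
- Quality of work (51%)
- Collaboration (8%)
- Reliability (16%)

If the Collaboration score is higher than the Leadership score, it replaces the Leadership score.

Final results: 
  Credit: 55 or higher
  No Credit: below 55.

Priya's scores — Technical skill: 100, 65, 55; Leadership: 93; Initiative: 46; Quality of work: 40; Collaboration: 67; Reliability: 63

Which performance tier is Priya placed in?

Technical skill: drop 55 → average of remaining 2 = 165/2 = 82.5
Collaboration (67) ≤ Leadership (93), so Leadership stays at 93.
Weighted total:
  Technical skill 82.5 × 0.08 = 6.6
  Leadership 93 × 0.06 = 5.58
  Initiative 46 × 0.11 = 5.06
  Quality of work 40 × 0.51 = 20.4
  Collaboration 67 × 0.08 = 5.36
  Reliability 63 × 0.16 = 10.08
Sum = 53.08
53.08 < 55 → No Credit

No Credit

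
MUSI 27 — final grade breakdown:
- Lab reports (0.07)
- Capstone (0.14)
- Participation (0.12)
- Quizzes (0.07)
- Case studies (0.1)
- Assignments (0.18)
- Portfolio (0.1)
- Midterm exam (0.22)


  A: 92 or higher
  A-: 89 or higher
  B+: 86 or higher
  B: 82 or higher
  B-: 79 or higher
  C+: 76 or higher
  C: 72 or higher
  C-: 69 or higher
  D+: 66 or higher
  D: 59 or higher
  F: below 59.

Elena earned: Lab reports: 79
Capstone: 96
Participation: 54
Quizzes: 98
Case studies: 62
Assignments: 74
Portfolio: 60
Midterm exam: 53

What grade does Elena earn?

Weighted total:
  Lab reports 79 × 0.07 = 5.53
  Capstone 96 × 0.14 = 13.44
  Participation 54 × 0.12 = 6.48
  Quizzes 98 × 0.07 = 6.86
  Case studies 62 × 0.1 = 6.2
  Assignments 74 × 0.18 = 13.32
  Portfolio 60 × 0.1 = 6
  Midterm exam 53 × 0.22 = 11.66
Sum = 69.49
69.49 is ≥ 69 and < 72 → C-

C-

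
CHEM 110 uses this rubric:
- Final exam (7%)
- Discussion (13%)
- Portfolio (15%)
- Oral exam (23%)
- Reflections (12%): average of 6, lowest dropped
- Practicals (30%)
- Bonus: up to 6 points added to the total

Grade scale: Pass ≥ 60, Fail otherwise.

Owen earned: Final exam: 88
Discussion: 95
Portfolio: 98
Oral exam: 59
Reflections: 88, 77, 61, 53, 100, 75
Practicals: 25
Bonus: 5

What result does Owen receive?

Reflections: drop 53 → average of remaining 5 = 401/5 = 80.2
Weighted total:
  Final exam 88 × 0.07 = 6.16
  Discussion 95 × 0.13 = 12.35
  Portfolio 98 × 0.15 = 14.7
  Oral exam 59 × 0.23 = 13.57
  Reflections 80.2 × 0.12 = 9.624
  Practicals 25 × 0.3 = 7.5
Sum = 63.904
Bonus: 63.904 + 5 = 68.904
68.904 ≥ 60 → Pass

Pass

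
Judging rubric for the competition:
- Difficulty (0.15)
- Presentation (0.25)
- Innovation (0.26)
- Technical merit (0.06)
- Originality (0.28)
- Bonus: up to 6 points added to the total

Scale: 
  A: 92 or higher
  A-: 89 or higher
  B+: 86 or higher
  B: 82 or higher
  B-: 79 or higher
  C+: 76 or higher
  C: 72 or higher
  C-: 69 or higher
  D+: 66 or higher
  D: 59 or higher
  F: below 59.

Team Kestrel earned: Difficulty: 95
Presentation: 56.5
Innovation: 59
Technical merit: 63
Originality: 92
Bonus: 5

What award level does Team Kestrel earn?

Weighted total:
  Difficulty 95 × 0.15 = 14.25
  Presentation 56.5 × 0.25 = 14.125
  Innovation 59 × 0.26 = 15.34
  Technical merit 63 × 0.06 = 3.78
  Originality 92 × 0.28 = 25.76
Sum = 73.255
Bonus: 73.255 + 5 = 78.255
78.255 is ≥ 76 and < 79 → C+

C+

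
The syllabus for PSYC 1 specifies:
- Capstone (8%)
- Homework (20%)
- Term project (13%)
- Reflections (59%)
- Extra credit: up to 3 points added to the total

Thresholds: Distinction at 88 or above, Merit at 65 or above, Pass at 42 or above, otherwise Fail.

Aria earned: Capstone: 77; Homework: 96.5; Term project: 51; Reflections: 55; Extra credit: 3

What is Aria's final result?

Merit

Weighted total:
  Capstone 77 × 0.08 = 6.16
  Homework 96.5 × 0.2 = 19.3
  Term project 51 × 0.13 = 6.63
  Reflections 55 × 0.59 = 32.45
Sum = 64.54
Extra credit: 64.54 + 3 = 67.54
67.54 is ≥ 65 and < 88 → Merit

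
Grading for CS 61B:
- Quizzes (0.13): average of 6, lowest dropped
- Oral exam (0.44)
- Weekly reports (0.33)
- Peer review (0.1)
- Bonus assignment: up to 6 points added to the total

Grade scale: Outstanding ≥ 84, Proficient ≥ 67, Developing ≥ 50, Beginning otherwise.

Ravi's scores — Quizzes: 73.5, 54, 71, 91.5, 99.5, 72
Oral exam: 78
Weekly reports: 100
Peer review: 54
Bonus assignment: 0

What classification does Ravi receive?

Quizzes: drop 54 → average of remaining 5 = 407.5/5 = 81.5
Weighted total:
  Quizzes 81.5 × 0.13 = 10.595
  Oral exam 78 × 0.44 = 34.32
  Weekly reports 100 × 0.33 = 33
  Peer review 54 × 0.1 = 5.4
Sum = 83.315
Bonus assignment: 83.315 + 0 = 83.315
83.315 is ≥ 67 and < 84 → Proficient

Proficient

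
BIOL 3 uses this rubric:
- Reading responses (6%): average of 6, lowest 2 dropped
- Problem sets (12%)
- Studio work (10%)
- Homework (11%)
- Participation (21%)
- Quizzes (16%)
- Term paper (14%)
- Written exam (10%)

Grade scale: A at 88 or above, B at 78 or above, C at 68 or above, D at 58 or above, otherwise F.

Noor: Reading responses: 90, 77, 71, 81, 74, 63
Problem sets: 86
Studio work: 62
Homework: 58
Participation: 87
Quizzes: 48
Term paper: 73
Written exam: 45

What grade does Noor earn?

Reading responses: drop 63, 71 → average of remaining 4 = 322/4 = 80.5
Weighted total:
  Reading responses 80.5 × 0.06 = 4.83
  Problem sets 86 × 0.12 = 10.32
  Studio work 62 × 0.1 = 6.2
  Homework 58 × 0.11 = 6.38
  Participation 87 × 0.21 = 18.27
  Quizzes 48 × 0.16 = 7.68
  Term paper 73 × 0.14 = 10.22
  Written exam 45 × 0.1 = 4.5
Sum = 68.4
68.4 is ≥ 68 and < 78 → C

C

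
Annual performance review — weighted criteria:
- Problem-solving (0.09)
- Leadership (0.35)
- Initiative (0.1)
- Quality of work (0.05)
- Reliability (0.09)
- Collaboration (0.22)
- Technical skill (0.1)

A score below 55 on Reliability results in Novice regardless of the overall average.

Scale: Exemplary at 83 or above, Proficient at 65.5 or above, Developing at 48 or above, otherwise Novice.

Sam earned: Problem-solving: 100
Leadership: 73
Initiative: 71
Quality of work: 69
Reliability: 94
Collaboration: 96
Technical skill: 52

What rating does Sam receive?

Reliability score 94 ≥ 55: minimum met.
Weighted total:
  Problem-solving 100 × 0.09 = 9
  Leadership 73 × 0.35 = 25.55
  Initiative 71 × 0.1 = 7.1
  Quality of work 69 × 0.05 = 3.45
  Reliability 94 × 0.09 = 8.46
  Collaboration 96 × 0.22 = 21.12
  Technical skill 52 × 0.1 = 5.2
Sum = 79.88
79.88 is ≥ 65.5 and < 83 → Proficient

Proficient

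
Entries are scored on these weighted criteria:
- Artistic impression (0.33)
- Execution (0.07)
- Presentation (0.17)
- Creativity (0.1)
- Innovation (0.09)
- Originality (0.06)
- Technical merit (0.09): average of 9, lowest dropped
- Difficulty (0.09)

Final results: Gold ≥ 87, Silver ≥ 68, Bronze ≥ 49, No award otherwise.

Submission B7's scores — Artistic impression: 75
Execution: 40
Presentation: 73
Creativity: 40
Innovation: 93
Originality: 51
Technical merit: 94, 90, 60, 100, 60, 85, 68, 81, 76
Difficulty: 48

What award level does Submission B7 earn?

Technical merit: drop 60 → average of remaining 8 = 654/8 = 81.75
Weighted total:
  Artistic impression 75 × 0.33 = 24.75
  Execution 40 × 0.07 = 2.8
  Presentation 73 × 0.17 = 12.41
  Creativity 40 × 0.1 = 4
  Innovation 93 × 0.09 = 8.37
  Originality 51 × 0.06 = 3.06
  Technical merit 81.75 × 0.09 = 7.3575
  Difficulty 48 × 0.09 = 4.32
Sum = 67.0675
67.0675 is ≥ 49 and < 68 → Bronze

Bronze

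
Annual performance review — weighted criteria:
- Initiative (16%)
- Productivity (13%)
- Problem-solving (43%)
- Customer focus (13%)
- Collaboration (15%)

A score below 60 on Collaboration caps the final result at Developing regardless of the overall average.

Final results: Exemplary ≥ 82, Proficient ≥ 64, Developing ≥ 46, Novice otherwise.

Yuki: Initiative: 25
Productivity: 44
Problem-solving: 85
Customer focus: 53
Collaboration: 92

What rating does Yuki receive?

Collaboration score 92 ≥ 60: minimum met.
Weighted total:
  Initiative 25 × 0.16 = 4
  Productivity 44 × 0.13 = 5.72
  Problem-solving 85 × 0.43 = 36.55
  Customer focus 53 × 0.13 = 6.89
  Collaboration 92 × 0.15 = 13.8
Sum = 66.96
66.96 is ≥ 64 and < 82 → Proficient

Proficient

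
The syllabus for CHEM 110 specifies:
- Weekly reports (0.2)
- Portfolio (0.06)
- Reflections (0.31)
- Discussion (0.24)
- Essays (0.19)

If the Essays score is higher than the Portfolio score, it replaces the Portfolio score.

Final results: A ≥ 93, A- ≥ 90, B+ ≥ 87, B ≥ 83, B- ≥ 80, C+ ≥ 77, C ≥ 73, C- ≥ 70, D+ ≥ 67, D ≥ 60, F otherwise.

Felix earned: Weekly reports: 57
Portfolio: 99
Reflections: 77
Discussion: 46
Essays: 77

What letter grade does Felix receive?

Essays (77) ≤ Portfolio (99), so Portfolio stays at 99.
Weighted total:
  Weekly reports 57 × 0.2 = 11.4
  Portfolio 99 × 0.06 = 5.94
  Reflections 77 × 0.31 = 23.87
  Discussion 46 × 0.24 = 11.04
  Essays 77 × 0.19 = 14.63
Sum = 66.88
66.88 is ≥ 60 and < 67 → D

D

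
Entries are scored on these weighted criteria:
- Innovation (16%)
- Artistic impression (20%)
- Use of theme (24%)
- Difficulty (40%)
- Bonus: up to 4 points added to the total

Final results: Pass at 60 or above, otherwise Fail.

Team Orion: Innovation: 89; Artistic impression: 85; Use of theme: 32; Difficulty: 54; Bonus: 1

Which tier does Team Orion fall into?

Weighted total:
  Innovation 89 × 0.16 = 14.24
  Artistic impression 85 × 0.2 = 17
  Use of theme 32 × 0.24 = 7.68
  Difficulty 54 × 0.4 = 21.6
Sum = 60.52
Bonus: 60.52 + 1 = 61.52
61.52 ≥ 60 → Pass

Pass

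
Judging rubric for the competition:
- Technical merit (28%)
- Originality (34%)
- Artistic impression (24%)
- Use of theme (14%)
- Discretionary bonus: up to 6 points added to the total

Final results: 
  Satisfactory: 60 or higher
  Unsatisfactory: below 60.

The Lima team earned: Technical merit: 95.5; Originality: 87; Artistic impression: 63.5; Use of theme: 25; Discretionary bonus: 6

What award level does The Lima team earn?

Satisfactory

Weighted total:
  Technical merit 95.5 × 0.28 = 26.74
  Originality 87 × 0.34 = 29.58
  Artistic impression 63.5 × 0.24 = 15.24
  Use of theme 25 × 0.14 = 3.5
Sum = 75.06
Discretionary bonus: 75.06 + 6 = 81.06
81.06 ≥ 60 → Satisfactory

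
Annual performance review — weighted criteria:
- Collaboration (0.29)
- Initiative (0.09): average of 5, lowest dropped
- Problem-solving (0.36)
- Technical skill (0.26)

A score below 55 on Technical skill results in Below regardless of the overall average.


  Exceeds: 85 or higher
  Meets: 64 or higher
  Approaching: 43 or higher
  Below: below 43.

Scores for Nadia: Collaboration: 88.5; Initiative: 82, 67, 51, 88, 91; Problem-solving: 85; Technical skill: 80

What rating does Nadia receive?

Initiative: drop 51 → average of remaining 4 = 328/4 = 82
Technical skill score 80 ≥ 55: minimum met.
Weighted total:
  Collaboration 88.5 × 0.29 = 25.665
  Initiative 82 × 0.09 = 7.38
  Problem-solving 85 × 0.36 = 30.6
  Technical skill 80 × 0.26 = 20.8
Sum = 84.445
84.445 is ≥ 64 and < 85 → Meets

Meets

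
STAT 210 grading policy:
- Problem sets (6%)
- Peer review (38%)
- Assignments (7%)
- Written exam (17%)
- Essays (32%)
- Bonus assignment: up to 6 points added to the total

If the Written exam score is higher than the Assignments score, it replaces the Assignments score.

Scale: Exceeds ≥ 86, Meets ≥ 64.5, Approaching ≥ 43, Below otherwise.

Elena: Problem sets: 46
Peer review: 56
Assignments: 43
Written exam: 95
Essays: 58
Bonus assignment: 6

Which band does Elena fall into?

Meets

Written exam (95) > Assignments (43), so Assignments counts as 95.
Weighted total:
  Problem sets 46 × 0.06 = 2.76
  Peer review 56 × 0.38 = 21.28
  Assignments 95 × 0.07 = 6.65
  Written exam 95 × 0.17 = 16.15
  Essays 58 × 0.32 = 18.56
Sum = 65.4
Bonus assignment: 65.4 + 6 = 71.4
71.4 is ≥ 64.5 and < 86 → Meets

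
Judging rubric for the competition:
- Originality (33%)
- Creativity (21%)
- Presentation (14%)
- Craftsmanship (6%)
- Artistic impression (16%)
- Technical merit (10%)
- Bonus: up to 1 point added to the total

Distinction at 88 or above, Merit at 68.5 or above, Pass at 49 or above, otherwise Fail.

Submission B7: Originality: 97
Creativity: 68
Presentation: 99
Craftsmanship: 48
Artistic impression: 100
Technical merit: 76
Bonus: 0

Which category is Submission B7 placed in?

Weighted total:
  Originality 97 × 0.33 = 32.01
  Creativity 68 × 0.21 = 14.28
  Presentation 99 × 0.14 = 13.86
  Craftsmanship 48 × 0.06 = 2.88
  Artistic impression 100 × 0.16 = 16
  Technical merit 76 × 0.1 = 7.6
Sum = 86.63
Bonus: 86.63 + 0 = 86.63
86.63 is ≥ 68.5 and < 88 → Merit

Merit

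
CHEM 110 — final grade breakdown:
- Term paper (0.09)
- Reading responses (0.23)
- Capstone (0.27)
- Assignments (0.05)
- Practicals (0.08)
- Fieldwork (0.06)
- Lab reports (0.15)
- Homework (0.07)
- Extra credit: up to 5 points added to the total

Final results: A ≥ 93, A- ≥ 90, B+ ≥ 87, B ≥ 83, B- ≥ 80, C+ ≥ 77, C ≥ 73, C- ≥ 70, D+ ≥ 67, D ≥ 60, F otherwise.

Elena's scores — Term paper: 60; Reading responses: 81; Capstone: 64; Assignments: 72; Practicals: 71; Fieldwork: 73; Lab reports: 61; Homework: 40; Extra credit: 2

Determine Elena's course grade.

Weighted total:
  Term paper 60 × 0.09 = 5.4
  Reading responses 81 × 0.23 = 18.63
  Capstone 64 × 0.27 = 17.28
  Assignments 72 × 0.05 = 3.6
  Practicals 71 × 0.08 = 5.68
  Fieldwork 73 × 0.06 = 4.38
  Lab reports 61 × 0.15 = 9.15
  Homework 40 × 0.07 = 2.8
Sum = 66.92
Extra credit: 66.92 + 2 = 68.92
68.92 is ≥ 67 and < 70 → D+

D+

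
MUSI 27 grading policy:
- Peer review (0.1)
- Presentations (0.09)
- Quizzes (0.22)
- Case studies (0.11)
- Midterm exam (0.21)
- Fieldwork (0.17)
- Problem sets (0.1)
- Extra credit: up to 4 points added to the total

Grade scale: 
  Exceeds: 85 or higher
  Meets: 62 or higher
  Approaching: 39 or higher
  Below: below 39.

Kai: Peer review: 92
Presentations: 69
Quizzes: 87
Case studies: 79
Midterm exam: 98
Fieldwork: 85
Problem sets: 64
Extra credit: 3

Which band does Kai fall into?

Weighted total:
  Peer review 92 × 0.1 = 9.2
  Presentations 69 × 0.09 = 6.21
  Quizzes 87 × 0.22 = 19.14
  Case studies 79 × 0.11 = 8.69
  Midterm exam 98 × 0.21 = 20.58
  Fieldwork 85 × 0.17 = 14.45
  Problem sets 64 × 0.1 = 6.4
Sum = 84.67
Extra credit: 84.67 + 3 = 87.67
87.67 ≥ 85 → Exceeds

Exceeds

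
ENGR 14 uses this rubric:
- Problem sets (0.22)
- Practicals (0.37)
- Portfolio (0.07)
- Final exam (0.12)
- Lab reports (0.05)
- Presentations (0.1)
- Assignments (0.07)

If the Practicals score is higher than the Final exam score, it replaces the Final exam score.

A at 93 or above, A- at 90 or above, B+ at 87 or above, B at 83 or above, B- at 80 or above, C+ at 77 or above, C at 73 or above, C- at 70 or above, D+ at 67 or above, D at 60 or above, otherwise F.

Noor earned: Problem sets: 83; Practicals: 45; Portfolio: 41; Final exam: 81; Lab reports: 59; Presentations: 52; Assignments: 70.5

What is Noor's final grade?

D

Practicals (45) ≤ Final exam (81), so Final exam stays at 81.
Weighted total:
  Problem sets 83 × 0.22 = 18.26
  Practicals 45 × 0.37 = 16.65
  Portfolio 41 × 0.07 = 2.87
  Final exam 81 × 0.12 = 9.72
  Lab reports 59 × 0.05 = 2.95
  Presentations 52 × 0.1 = 5.2
  Assignments 70.5 × 0.07 = 4.935
Sum = 60.585
60.585 is ≥ 60 and < 67 → D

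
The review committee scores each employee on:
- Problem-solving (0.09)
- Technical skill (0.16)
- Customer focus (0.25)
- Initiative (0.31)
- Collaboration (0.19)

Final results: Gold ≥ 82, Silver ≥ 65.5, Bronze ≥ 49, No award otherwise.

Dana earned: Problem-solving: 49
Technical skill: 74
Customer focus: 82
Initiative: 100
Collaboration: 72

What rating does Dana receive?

Silver

Weighted total:
  Problem-solving 49 × 0.09 = 4.41
  Technical skill 74 × 0.16 = 11.84
  Customer focus 82 × 0.25 = 20.5
  Initiative 100 × 0.31 = 31
  Collaboration 72 × 0.19 = 13.68
Sum = 81.43
81.43 is ≥ 65.5 and < 82 → Silver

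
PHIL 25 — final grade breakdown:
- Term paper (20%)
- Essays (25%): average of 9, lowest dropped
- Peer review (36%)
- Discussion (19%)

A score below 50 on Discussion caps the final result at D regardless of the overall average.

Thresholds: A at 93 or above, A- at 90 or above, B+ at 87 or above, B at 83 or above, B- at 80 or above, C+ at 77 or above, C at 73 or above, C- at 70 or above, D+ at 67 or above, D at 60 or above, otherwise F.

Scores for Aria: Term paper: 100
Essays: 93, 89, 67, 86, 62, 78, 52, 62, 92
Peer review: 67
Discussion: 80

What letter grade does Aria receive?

Essays: drop 52 → average of remaining 8 = 629/8 = 78.625
Discussion score 80 ≥ 50: minimum met.
Weighted total:
  Term paper 100 × 0.2 = 20
  Essays 78.625 × 0.25 = 19.65625
  Peer review 67 × 0.36 = 24.12
  Discussion 80 × 0.19 = 15.2
Sum = 78.97625
78.97625 is ≥ 77 and < 80 → C+

C+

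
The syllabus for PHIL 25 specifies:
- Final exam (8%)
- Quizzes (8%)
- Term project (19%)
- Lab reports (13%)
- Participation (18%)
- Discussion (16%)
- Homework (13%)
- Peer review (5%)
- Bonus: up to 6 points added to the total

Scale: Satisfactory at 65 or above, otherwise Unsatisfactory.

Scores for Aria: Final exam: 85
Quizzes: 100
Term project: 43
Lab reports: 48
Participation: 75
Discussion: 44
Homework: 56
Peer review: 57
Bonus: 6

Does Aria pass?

Weighted total:
  Final exam 85 × 0.08 = 6.8
  Quizzes 100 × 0.08 = 8
  Term project 43 × 0.19 = 8.17
  Lab reports 48 × 0.13 = 6.24
  Participation 75 × 0.18 = 13.5
  Discussion 44 × 0.16 = 7.04
  Homework 56 × 0.13 = 7.28
  Peer review 57 × 0.05 = 2.85
Sum = 59.88
Bonus: 59.88 + 6 = 65.88
65.88 ≥ 65 → Satisfactory

Satisfactory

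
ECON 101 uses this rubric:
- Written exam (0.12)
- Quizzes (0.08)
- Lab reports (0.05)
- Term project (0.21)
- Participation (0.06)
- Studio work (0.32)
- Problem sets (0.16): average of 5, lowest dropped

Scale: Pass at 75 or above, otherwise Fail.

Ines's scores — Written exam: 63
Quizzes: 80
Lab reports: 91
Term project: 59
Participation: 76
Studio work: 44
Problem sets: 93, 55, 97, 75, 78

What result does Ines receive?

Fail

Problem sets: drop 55 → average of remaining 4 = 343/4 = 85.75
Weighted total:
  Written exam 63 × 0.12 = 7.56
  Quizzes 80 × 0.08 = 6.4
  Lab reports 91 × 0.05 = 4.55
  Term project 59 × 0.21 = 12.39
  Participation 76 × 0.06 = 4.56
  Studio work 44 × 0.32 = 14.08
  Problem sets 85.75 × 0.16 = 13.72
Sum = 63.26
63.26 < 75 → Fail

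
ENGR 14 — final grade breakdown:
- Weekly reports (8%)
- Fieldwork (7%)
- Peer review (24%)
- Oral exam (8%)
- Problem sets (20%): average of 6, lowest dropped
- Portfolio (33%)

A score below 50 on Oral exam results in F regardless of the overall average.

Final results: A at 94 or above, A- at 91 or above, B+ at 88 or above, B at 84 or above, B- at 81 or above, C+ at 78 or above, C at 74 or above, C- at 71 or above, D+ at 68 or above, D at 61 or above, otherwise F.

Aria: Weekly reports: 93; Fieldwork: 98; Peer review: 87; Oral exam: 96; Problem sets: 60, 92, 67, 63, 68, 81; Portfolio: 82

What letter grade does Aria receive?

B

Problem sets: drop 60 → average of remaining 5 = 371/5 = 74.2
Oral exam score 96 ≥ 50: minimum met.
Weighted total:
  Weekly reports 93 × 0.08 = 7.44
  Fieldwork 98 × 0.07 = 6.86
  Peer review 87 × 0.24 = 20.88
  Oral exam 96 × 0.08 = 7.68
  Problem sets 74.2 × 0.2 = 14.84
  Portfolio 82 × 0.33 = 27.06
Sum = 84.76
84.76 is ≥ 84 and < 88 → B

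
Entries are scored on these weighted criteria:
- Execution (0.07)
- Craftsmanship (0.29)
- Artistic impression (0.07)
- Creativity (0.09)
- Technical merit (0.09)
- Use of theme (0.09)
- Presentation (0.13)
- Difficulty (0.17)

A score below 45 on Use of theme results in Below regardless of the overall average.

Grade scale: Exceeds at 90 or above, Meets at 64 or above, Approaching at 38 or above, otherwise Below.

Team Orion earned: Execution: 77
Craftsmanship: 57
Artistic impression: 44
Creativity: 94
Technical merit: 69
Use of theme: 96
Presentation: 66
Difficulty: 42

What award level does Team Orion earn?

Meets

Use of theme score 96 ≥ 45: minimum met.
Weighted total:
  Execution 77 × 0.07 = 5.39
  Craftsmanship 57 × 0.29 = 16.53
  Artistic impression 44 × 0.07 = 3.08
  Creativity 94 × 0.09 = 8.46
  Technical merit 69 × 0.09 = 6.21
  Use of theme 96 × 0.09 = 8.64
  Presentation 66 × 0.13 = 8.58
  Difficulty 42 × 0.17 = 7.14
Sum = 64.03
64.03 is ≥ 64 and < 90 → Meets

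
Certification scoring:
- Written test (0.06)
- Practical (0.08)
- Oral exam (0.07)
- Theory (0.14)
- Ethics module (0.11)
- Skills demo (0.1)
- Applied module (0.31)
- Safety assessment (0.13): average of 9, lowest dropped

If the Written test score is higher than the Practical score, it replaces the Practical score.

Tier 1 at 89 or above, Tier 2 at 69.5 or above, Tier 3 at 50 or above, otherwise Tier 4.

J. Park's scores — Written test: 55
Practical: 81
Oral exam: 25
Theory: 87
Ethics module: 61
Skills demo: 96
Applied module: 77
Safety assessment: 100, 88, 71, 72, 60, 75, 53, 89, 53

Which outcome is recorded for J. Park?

Tier 2

Safety assessment: drop 53 → average of remaining 8 = 608/8 = 76
Written test (55) ≤ Practical (81), so Practical stays at 81.
Weighted total:
  Written test 55 × 0.06 = 3.3
  Practical 81 × 0.08 = 6.48
  Oral exam 25 × 0.07 = 1.75
  Theory 87 × 0.14 = 12.18
  Ethics module 61 × 0.11 = 6.71
  Skills demo 96 × 0.1 = 9.6
  Applied module 77 × 0.31 = 23.87
  Safety assessment 76 × 0.13 = 9.88
Sum = 73.77
73.77 is ≥ 69.5 and < 89 → Tier 2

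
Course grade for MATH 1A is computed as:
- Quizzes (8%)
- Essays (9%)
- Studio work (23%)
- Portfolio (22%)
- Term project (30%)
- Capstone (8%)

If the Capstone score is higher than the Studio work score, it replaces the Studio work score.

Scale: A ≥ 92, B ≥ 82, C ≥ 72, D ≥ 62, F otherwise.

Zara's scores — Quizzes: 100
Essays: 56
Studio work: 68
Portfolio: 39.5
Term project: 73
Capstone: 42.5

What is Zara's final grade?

D

Capstone (42.5) ≤ Studio work (68), so Studio work stays at 68.
Weighted total:
  Quizzes 100 × 0.08 = 8
  Essays 56 × 0.09 = 5.04
  Studio work 68 × 0.23 = 15.64
  Portfolio 39.5 × 0.22 = 8.69
  Term project 73 × 0.3 = 21.9
  Capstone 42.5 × 0.08 = 3.4
Sum = 62.67
62.67 is ≥ 62 and < 72 → D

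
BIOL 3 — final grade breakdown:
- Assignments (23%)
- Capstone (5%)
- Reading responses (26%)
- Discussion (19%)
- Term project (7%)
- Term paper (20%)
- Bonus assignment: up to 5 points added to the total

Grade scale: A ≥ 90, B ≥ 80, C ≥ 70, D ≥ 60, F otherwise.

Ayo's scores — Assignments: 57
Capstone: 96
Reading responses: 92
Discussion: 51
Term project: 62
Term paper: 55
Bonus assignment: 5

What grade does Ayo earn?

C

Weighted total:
  Assignments 57 × 0.23 = 13.11
  Capstone 96 × 0.05 = 4.8
  Reading responses 92 × 0.26 = 23.92
  Discussion 51 × 0.19 = 9.69
  Term project 62 × 0.07 = 4.34
  Term paper 55 × 0.2 = 11
Sum = 66.86
Bonus assignment: 66.86 + 5 = 71.86
71.86 is ≥ 70 and < 80 → C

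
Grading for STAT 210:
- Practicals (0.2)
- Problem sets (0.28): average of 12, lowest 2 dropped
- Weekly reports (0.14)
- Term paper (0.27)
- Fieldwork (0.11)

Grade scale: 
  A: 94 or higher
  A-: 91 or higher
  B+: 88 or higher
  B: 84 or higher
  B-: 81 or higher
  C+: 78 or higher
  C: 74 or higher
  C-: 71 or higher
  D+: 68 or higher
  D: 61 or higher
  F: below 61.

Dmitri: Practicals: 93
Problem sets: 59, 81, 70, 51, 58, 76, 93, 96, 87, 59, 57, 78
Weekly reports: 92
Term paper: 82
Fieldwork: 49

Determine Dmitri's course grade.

C+

Problem sets: drop 51, 57 → average of remaining 10 = 757/10 = 75.7
Weighted total:
  Practicals 93 × 0.2 = 18.6
  Problem sets 75.7 × 0.28 = 21.196
  Weekly reports 92 × 0.14 = 12.88
  Term paper 82 × 0.27 = 22.14
  Fieldwork 49 × 0.11 = 5.39
Sum = 80.206
80.206 is ≥ 78 and < 81 → C+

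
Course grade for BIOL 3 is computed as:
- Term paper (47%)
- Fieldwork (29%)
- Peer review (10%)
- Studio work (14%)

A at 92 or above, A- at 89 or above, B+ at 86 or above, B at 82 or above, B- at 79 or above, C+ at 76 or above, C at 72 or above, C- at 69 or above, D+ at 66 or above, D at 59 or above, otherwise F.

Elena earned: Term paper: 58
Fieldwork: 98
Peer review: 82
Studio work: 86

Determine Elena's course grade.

Weighted total:
  Term paper 58 × 0.47 = 27.26
  Fieldwork 98 × 0.29 = 28.42
  Peer review 82 × 0.1 = 8.2
  Studio work 86 × 0.14 = 12.04
Sum = 75.92
75.92 is ≥ 72 and < 76 → C

C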